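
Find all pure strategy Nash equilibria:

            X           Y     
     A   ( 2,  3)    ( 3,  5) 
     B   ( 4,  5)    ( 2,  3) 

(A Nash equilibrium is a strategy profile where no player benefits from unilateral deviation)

Nash equilibrium: (A, Y), (B, X)

Work:
Best responses:
  P1 vs X: payoffs [2, 4] → best response B (payoff 4)
  P1 vs Y: payoffs [3, 2] → best response A (payoff 3)
  P2 vs A: payoffs [3, 5] → best response Y (payoff 5)
  P2 vs B: payoffs [5, 3] → best response X (payoff 5)
Mutual best responses: (A,Y), (B,X) → Nash equilibria.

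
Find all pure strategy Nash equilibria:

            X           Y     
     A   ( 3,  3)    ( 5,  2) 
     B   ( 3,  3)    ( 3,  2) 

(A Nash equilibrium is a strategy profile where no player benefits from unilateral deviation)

Nash equilibrium: (A, X), (B, X)

Work:
Best responses:
  P1 vs X: payoffs [3, 3] → best response A/B (payoff 3)
  P1 vs Y: payoffs [5, 3] → best response A (payoff 5)
  P2 vs A: payoffs [3, 2] → best response X (payoff 3)
  P2 vs B: payoffs [3, 2] → best response X (payoff 3)
Mutual best responses: (A,X), (B,X) → Nash equilibria.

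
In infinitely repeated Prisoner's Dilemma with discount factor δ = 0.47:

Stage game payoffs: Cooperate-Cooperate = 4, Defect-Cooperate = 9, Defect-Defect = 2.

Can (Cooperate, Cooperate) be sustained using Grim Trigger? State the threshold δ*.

δ* = 0.7143; since δ = 0.47 < 0.7143, cooperation cannot be sustained

Work:
For Grim Trigger:
Cooperate forever: 4/(1-δ)
Defect then punished: 9 + 2·δ/(1-δ)
Need: 4/(1-δ) ≥ 9 + 2·δ/(1-δ)
Solving: δ ≥ (T-R)/(T-P) = (9-4)/(9-2) = 0.7143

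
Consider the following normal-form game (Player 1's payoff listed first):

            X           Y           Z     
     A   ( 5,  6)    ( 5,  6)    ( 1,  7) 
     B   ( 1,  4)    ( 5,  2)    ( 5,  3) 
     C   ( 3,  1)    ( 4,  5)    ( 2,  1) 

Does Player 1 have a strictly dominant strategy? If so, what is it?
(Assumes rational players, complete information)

No strictly dominant strategy exists for Player 1

Work:
A strategy strictly dominates another if it gives a strictly higher payoff against every opponent action. Compare each pair of P1's strategies column-by-column:
  A vs B: [5 vs 1, 5 vs 5, 1 vs 5] → A does not strictly dominate B (column Y: 5 ≤ 5)
  A vs C: [5 vs 3, 5 vs 4, 1 vs 2] → A does not strictly dominate C (column Z: 1 ≤ 2)
  B vs A: [1 vs 5, 5 vs 5, 5 vs 1] → B does not strictly dominate A (column X: 1 ≤ 5)
  B vs C: [1 vs 3, 5 vs 4, 5 vs 2] → B does not strictly dominate C (column X: 1 ≤ 3)
  C vs A: [3 vs 5, 4 vs 5, 2 vs 1] → C does not strictly dominate A (column X: 3 ≤ 5)
  C vs B: [3 vs 1, 4 vs 5, 2 vs 5] → C does not strictly dominate B (column Y: 4 ≤ 5)
No single strategy strictly dominates all others → no strictly dominant strategy.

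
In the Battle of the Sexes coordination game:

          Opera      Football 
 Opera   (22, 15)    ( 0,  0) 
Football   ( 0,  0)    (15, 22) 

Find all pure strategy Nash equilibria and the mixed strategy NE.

Pure NE: (Opera, Opera) and (Football, Football); Mixed NE: p = 0.5946, q = 0.4054

Work:
Check pure NE:
(Opera, Opera): (22, 15) - no unilateral deviation beneficial
(Football, Football): (15, 22) - no unilateral deviation beneficial
Mixed NE: P1 plays Opera with p = 0.5946, P2 plays Opera with q = 0.4054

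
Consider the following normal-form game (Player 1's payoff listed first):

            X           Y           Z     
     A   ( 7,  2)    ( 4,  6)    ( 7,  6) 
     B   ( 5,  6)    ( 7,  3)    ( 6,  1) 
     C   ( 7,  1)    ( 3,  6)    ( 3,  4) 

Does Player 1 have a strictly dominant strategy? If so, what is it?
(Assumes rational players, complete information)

No strictly dominant strategy exists for Player 1

Work:
A strategy strictly dominates another if it gives a strictly higher payoff against every opponent action. Compare each pair of P1's strategies column-by-column:
  A vs B: [7 vs 5, 4 vs 7, 7 vs 6] → A does not strictly dominate B (column Y: 4 ≤ 7)
  A vs C: [7 vs 7, 4 vs 3, 7 vs 3] → A does not strictly dominate C (column X: 7 ≤ 7)
  B vs A: [5 vs 7, 7 vs 4, 6 vs 7] → B does not strictly dominate A (column X: 5 ≤ 7)
  B vs C: [5 vs 7, 7 vs 3, 6 vs 3] → B does not strictly dominate C (column X: 5 ≤ 7)
  C vs A: [7 vs 7, 3 vs 4, 3 vs 7] → C does not strictly dominate A (column X: 7 ≤ 7)
  C vs B: [7 vs 5, 3 vs 7, 3 vs 6] → C does not strictly dominate B (column Y: 3 ≤ 7)
No single strategy strictly dominates all others → no strictly dominant strategy.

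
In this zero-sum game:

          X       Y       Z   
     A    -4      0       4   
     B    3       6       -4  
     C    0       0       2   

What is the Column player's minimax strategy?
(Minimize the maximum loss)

Column should play X, value = 3

Work:
Column player minimizes Row's maximum payoff:
Column X: max payoff to Row = 3
Column Y: max payoff to Row = 6
Column Z: max payoff to Row = 4
Minimum is 3, achieved by column X.
Minimax strategy: X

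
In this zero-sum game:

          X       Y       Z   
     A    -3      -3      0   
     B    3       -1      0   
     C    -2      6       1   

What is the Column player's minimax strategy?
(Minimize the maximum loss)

Column should play Z, value = 1

Work:
Column player minimizes Row's maximum payoff:
Column X: max payoff to Row = 3
Column Y: max payoff to Row = 6
Column Z: max payoff to Row = 1
Minimum is 1, achieved by column Z.
Minimax strategy: Z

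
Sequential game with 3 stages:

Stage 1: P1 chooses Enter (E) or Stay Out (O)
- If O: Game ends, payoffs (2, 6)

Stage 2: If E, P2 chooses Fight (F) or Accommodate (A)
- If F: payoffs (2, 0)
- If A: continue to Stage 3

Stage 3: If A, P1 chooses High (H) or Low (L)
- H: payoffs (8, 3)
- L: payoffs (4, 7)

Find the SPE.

SPE: (E, A, H); Outcome (8, 3)

Work:
Stage 3: P1 chooses H (8 vs 4)
Stage 2: P2: F->0, A->3 (anticipating H). Choose A
Stage 1: P1: O->2, E->8 (anticipating A, H). Choose E
SPE path: E -> A -> H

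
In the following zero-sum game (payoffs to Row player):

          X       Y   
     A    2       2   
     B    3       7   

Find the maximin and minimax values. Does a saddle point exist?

Maximin = 3, Minimax = 3, Saddle: True

Work:
Row minimums: [2, 3] → maximin = 3
Column maximums: [3, 7] → minimax = 3
Saddle point exists! Game value = 3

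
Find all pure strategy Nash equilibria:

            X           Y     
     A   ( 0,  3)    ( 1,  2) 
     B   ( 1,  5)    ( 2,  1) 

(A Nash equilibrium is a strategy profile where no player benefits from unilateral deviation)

Nash equilibrium: (B, X)

Work:
Best responses:
  P1 vs X: payoffs [0, 1] → best response B (payoff 1)
  P1 vs Y: payoffs [1, 2] → best response B (payoff 2)
  P2 vs A: payoffs [3, 2] → best response X (payoff 3)
  P2 vs B: payoffs [5, 1] → best response X (payoff 5)
Mutual best responses: (B,X) → Nash equilibria.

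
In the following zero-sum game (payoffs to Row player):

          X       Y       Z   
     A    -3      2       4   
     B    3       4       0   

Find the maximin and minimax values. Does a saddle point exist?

Maximin = 0, Minimax = 3, Saddle: False

Work:
Row minimums: [-3, 0] → maximin = 0
Column maximums: [3, 4, 4] → minimax = 3
No saddle point (maximin ≠ minimax). Mixed strategy needed.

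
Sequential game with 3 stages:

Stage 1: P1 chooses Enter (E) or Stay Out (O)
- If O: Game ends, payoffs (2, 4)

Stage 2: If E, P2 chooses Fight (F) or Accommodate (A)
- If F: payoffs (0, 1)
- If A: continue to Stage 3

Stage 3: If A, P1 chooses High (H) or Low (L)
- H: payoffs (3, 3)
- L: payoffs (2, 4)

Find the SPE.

SPE: (E, A, H); Outcome (3, 3)

Work:
Stage 3: P1 chooses H (3 vs 2)
Stage 2: P2: F->1, A->3 (anticipating H). Choose A
Stage 1: P1: O->2, E->3 (anticipating A, H). Choose E
SPE path: E -> A -> H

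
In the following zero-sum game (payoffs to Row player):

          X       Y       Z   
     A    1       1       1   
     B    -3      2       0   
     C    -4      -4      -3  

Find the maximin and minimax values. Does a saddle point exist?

Maximin = 1, Minimax = 1, Saddle: True

Work:
Row minimums: [1, -3, -4] → maximin = 1
Column maximums: [1, 2, 1] → minimax = 1
Saddle point exists! Game value = 1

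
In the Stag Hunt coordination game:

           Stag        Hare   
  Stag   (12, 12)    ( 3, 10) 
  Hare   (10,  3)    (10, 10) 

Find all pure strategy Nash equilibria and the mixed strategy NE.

Pure NE: (Stag, Stag) and (Hare, Hare); Mixed NE: p = 0.7778, q = 0.7778

Work:
Check pure NE:
(Stag, Stag): (12, 12) - no unilateral deviation beneficial
(Hare, Hare): (10, 10) - no unilateral deviation beneficial
Mixed NE: P1 plays Stag with p = 0.7778, P2 plays Stag with q = 0.7778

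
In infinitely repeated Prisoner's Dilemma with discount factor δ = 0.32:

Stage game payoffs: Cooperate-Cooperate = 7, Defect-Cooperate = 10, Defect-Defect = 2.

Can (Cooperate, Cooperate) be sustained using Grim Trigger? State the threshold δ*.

δ* = 0.375; since δ = 0.32 < 0.375, cooperation cannot be sustained

Work:
For Grim Trigger:
Cooperate forever: 7/(1-δ)
Defect then punished: 10 + 2·δ/(1-δ)
Need: 7/(1-δ) ≥ 10 + 2·δ/(1-δ)
Solving: δ ≥ (T-R)/(T-P) = (10-7)/(10-2) = 0.375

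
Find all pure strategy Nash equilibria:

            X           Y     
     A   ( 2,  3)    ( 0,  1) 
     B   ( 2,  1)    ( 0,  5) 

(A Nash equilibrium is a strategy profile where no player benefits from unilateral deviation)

Nash equilibrium: (A, X), (B, Y)

Work:
Best responses:
  P1 vs X: payoffs [2, 2] → best response A/B (payoff 2)
  P1 vs Y: payoffs [0, 0] → best response A/B (payoff 0)
  P2 vs A: payoffs [3, 1] → best response X (payoff 3)
  P2 vs B: payoffs [1, 5] → best response Y (payoff 5)
Mutual best responses: (A,X), (B,Y) → Nash equilibria.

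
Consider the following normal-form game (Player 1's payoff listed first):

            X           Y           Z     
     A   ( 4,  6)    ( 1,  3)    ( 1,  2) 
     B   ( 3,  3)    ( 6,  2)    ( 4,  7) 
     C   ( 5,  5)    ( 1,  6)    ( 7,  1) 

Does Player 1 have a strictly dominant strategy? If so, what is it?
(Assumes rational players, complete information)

No strictly dominant strategy exists for Player 1

Work:
A strategy strictly dominates another if it gives a strictly higher payoff against every opponent action. Compare each pair of P1's strategies column-by-column:
  A vs B: [4 vs 3, 1 vs 6, 1 vs 4] → A does not strictly dominate B (column Y: 1 ≤ 6)
  A vs C: [4 vs 5, 1 vs 1, 1 vs 7] → A does not strictly dominate C (column X: 4 ≤ 5)
  B vs A: [3 vs 4, 6 vs 1, 4 vs 1] → B does not strictly dominate A (column X: 3 ≤ 4)
  B vs C: [3 vs 5, 6 vs 1, 4 vs 7] → B does not strictly dominate C (column X: 3 ≤ 5)
  C vs A: [5 vs 4, 1 vs 1, 7 vs 1] → C does not strictly dominate A (column Y: 1 ≤ 1)
  C vs B: [5 vs 3, 1 vs 6, 7 vs 4] → C does not strictly dominate B (column Y: 1 ≤ 6)
No single strategy strictly dominates all others → no strictly dominant strategy.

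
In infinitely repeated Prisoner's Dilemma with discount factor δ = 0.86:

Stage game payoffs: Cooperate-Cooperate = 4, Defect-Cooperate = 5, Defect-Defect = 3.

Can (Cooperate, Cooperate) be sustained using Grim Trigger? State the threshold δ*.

δ* = 0.5; since δ = 0.86 ≥ 0.5, cooperation can be sustained

Work:
For Grim Trigger:
Cooperate forever: 4/(1-δ)
Defect then punished: 5 + 3·δ/(1-δ)
Need: 4/(1-δ) ≥ 5 + 3·δ/(1-δ)
Solving: δ ≥ (T-R)/(T-P) = (5-4)/(5-3) = 0.5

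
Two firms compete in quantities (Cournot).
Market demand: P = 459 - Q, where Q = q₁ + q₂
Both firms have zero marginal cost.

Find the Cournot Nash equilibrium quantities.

q₁* = q₂* = 153.0; P* = 153.0

Work:
Profit: π_i = P·q_i = (a - q_i - q_j)·q_i
FOC: ∂π_i/∂q_i = a - 2q_i - q_j = 0
Reaction function: q_i = (459 - q_j)/2
Symmetry: q* = 459/3 = 153.0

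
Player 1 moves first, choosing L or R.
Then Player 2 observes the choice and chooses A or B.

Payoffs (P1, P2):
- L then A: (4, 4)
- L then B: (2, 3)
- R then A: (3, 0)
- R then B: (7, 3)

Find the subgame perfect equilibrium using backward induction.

P1 plays R, P2 plays A after L and B after R; Payoff (7, 3)

Work:
Backward induction:
After L: P2 chooses A → P1 gets 4
After R: P2 chooses B → P1 gets 7
P1 chooses R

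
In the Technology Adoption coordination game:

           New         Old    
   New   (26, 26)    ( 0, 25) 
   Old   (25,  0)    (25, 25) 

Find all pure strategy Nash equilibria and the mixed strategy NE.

Pure NE: (New, New) and (Old, Old); Mixed NE: p = 0.9615, q = 0.9615

Work:
Check pure NE:
(New, New): (26, 26) - no unilateral deviation beneficial
(Old, Old): (25, 25) - no unilateral deviation beneficial
Mixed NE: P1 plays New with p = 0.9615, P2 plays New with q = 0.9615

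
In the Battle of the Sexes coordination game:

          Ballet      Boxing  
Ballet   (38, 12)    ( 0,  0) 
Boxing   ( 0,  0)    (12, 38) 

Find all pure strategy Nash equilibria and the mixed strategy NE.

Pure NE: (Ballet, Ballet) and (Boxing, Boxing); Mixed NE: p = 0.76, q = 0.24

Work:
Check pure NE:
(Ballet, Ballet): (38, 12) - no unilateral deviation beneficial
(Boxing, Boxing): (12, 38) - no unilateral deviation beneficial
Mixed NE: P1 plays Ballet with p = 0.76, P2 plays Ballet with q = 0.24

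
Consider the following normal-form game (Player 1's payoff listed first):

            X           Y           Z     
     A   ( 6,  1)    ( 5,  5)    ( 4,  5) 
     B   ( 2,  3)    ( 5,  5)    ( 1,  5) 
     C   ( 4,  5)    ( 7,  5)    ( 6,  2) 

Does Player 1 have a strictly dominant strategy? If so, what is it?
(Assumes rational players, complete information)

No strictly dominant strategy exists for Player 1

Work:
A strategy strictly dominates another if it gives a strictly higher payoff against every opponent action. Compare each pair of P1's strategies column-by-column:
  A vs B: [6 vs 2, 5 vs 5, 4 vs 1] → A does not strictly dominate B (column Y: 5 ≤ 5)
  A vs C: [6 vs 4, 5 vs 7, 4 vs 6] → A does not strictly dominate C (column Y: 5 ≤ 7)
  B vs A: [2 vs 6, 5 vs 5, 1 vs 4] → B does not strictly dominate A (column X: 2 ≤ 6)
  B vs C: [2 vs 4, 5 vs 7, 1 vs 6] → B does not strictly dominate C (column X: 2 ≤ 4)
  C vs A: [4 vs 6, 7 vs 5, 6 vs 4] → C does not strictly dominate A (column X: 4 ≤ 6)
  C vs B: [4 vs 2, 7 vs 5, 6 vs 1] → C strictly dominates B
No single strategy strictly dominates all others → no strictly dominant strategy.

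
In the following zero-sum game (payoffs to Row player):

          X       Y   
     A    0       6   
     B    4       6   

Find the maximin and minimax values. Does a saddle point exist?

Maximin = 4, Minimax = 4, Saddle: True

Work:
Row minimums: [0, 4] → maximin = 4
Column maximums: [4, 6] → minimax = 4
Saddle point exists! Game value = 4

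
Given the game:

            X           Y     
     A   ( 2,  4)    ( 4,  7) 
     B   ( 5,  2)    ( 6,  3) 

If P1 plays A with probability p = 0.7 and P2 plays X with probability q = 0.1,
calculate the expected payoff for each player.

E[P1] = 4.43, E[P2] = 5.56

Work:
E[P1] = p·q·π₁(A,X) + p·(1-q)·π₁(A,Y) + (1-p)·q·π₁(B,X) + (1-p)·(1-q)·π₁(B,Y)
= 0.7·0.1·2 + 0.7·0.9·4 + 0.3·0.1·5 + 0.3·0.9·6
= 4.43

E[P2] = 5.56 (similar calculation)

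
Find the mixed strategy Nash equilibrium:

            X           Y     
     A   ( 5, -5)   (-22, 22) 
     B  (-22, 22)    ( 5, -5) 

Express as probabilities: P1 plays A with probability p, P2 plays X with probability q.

p = 0.5, q = 0.5

Work:
Find probabilities that make opponent indifferent:
P2 chooses q to make P1 indifferent between A and B
P1 chooses p to make P2 indifferent between X and Y
Mixed NE: P1 plays (A: 0.5, B: 0.5), P2 plays (X: 0.5, Y: 0.5)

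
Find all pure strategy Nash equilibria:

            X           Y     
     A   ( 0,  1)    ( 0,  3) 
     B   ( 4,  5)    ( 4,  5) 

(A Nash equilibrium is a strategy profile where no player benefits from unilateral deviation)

Nash equilibrium: (B, X), (B, Y)

Work:
Best responses:
  P1 vs X: payoffs [0, 4] → best response B (payoff 4)
  P1 vs Y: payoffs [0, 4] → best response B (payoff 4)
  P2 vs A: payoffs [1, 3] → best response Y (payoff 3)
  P2 vs B: payoffs [5, 5] → best response X/Y (payoff 5)
Mutual best responses: (B,X), (B,Y) → Nash equilibria.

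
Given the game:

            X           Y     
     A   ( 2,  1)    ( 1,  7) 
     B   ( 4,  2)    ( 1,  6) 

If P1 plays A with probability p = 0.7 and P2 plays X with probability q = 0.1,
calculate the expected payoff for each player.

E[P1] = 1.16, E[P2] = 6.16

Work:
E[P1] = p·q·π₁(A,X) + p·(1-q)·π₁(A,Y) + (1-p)·q·π₁(B,X) + (1-p)·(1-q)·π₁(B,Y)
= 0.7·0.1·2 + 0.7·0.9·1 + 0.3·0.1·4 + 0.3·0.9·1
= 1.16

E[P2] = 6.16 (similar calculation)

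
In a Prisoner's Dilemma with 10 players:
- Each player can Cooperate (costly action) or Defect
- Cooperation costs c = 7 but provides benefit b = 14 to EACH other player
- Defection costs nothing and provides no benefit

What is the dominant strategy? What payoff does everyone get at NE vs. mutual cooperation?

Dominant: Defect; NE payoff = 0; Coop payoff = 119

Work:
Defect dominates (saves cost c = 7, benefit to others is external)
NE: All defect → everyone gets 0
If all cooperate: each receives (9)×14 - 7 = 119
Social dilemma: 119 > 0 but NE gives 0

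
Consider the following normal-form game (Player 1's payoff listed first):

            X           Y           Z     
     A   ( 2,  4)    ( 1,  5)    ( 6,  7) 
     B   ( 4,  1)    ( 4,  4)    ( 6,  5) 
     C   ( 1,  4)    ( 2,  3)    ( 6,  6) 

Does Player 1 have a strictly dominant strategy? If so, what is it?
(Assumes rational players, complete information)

No strictly dominant strategy exists for Player 1

Work:
A strategy strictly dominates another if it gives a strictly higher payoff against every opponent action. Compare each pair of P1's strategies column-by-column:
  A vs B: [2 vs 4, 1 vs 4, 6 vs 6] → A does not strictly dominate B (column X: 2 ≤ 4)
  A vs C: [2 vs 1, 1 vs 2, 6 vs 6] → A does not strictly dominate C (column Y: 1 ≤ 2)
  B vs A: [4 vs 2, 4 vs 1, 6 vs 6] → B does not strictly dominate A (column Z: 6 ≤ 6)
  B vs C: [4 vs 1, 4 vs 2, 6 vs 6] → B does not strictly dominate C (column Z: 6 ≤ 6)
  C vs A: [1 vs 2, 2 vs 1, 6 vs 6] → C does not strictly dominate A (column X: 1 ≤ 2)
  C vs B: [1 vs 4, 2 vs 4, 6 vs 6] → C does not strictly dominate B (column X: 1 ≤ 4)
No single strategy strictly dominates all others → no strictly dominant strategy.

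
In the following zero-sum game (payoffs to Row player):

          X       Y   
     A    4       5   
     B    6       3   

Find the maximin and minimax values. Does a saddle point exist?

Maximin = 4, Minimax = 5, Saddle: False

Work:
Row minimums: [4, 3] → maximin = 4
Column maximums: [6, 5] → minimax = 5
No saddle point (maximin ≠ minimax). Mixed strategy needed.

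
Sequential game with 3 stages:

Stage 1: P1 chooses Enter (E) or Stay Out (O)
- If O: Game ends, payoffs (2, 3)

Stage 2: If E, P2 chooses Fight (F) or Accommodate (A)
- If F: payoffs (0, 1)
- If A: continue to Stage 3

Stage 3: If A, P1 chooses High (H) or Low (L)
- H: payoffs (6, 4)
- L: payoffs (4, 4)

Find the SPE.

SPE: (E, A, H); Outcome (6, 4)

Work:
Stage 3: P1 chooses H (6 vs 4)
Stage 2: P2: F->1, A->4 (anticipating H). Choose A
Stage 1: P1: O->2, E->6 (anticipating A, H). Choose E
SPE path: E -> A -> H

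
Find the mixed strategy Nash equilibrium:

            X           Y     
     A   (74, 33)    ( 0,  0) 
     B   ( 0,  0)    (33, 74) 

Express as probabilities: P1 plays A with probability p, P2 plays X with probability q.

p = 0.6916, q = 0.3084

Work:
Find probabilities that make opponent indifferent:
P2 chooses q to make P1 indifferent between A and B
P1 chooses p to make P2 indifferent between X and Y
Mixed NE: P1 plays (A: 0.6916, B: 0.3084), P2 plays (X: 0.3084, Y: 0.6916)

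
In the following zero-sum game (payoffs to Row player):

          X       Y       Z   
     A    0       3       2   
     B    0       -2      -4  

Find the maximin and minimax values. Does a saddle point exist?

Maximin = 0, Minimax = 0, Saddle: True

Work:
Row minimums: [0, -4] → maximin = 0
Column maximums: [0, 3, 2] → minimax = 0
Saddle point exists! Game value = 0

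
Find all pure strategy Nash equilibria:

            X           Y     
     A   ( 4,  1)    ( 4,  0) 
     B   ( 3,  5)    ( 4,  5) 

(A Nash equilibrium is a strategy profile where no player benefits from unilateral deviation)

Nash equilibrium: (A, X), (B, Y)

Work:
Best responses:
  P1 vs X: payoffs [4, 3] → best response A (payoff 4)
  P1 vs Y: payoffs [4, 4] → best response A/B (payoff 4)
  P2 vs A: payoffs [1, 0] → best response X (payoff 1)
  P2 vs B: payoffs [5, 5] → best response X/Y (payoff 5)
Mutual best responses: (A,X), (B,Y) → Nash equilibria.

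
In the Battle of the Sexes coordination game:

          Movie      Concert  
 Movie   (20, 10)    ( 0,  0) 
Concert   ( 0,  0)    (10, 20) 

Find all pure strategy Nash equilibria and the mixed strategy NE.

Pure NE: (Movie, Movie) and (Concert, Concert); Mixed NE: p = 0.6667, q = 0.3333

Work:
Check pure NE:
(Movie, Movie): (20, 10) - no unilateral deviation beneficial
(Concert, Concert): (10, 20) - no unilateral deviation beneficial
Mixed NE: P1 plays Movie with p = 0.6667, P2 plays Movie with q = 0.3333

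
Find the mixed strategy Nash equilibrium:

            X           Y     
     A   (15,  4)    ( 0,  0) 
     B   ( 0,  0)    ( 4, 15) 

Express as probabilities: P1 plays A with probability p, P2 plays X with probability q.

p = 0.7895, q = 0.2105

Work:
Find probabilities that make opponent indifferent:
P2 chooses q to make P1 indifferent between A and B
P1 chooses p to make P2 indifferent between X and Y
Mixed NE: P1 plays (A: 0.7895, B: 0.2105), P2 plays (X: 0.2105, Y: 0.7895)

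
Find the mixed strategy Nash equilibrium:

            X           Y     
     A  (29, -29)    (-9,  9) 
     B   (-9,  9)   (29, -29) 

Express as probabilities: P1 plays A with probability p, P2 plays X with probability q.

p = 0.5, q = 0.5

Work:
Find probabilities that make opponent indifferent:
P2 chooses q to make P1 indifferent between A and B
P1 chooses p to make P2 indifferent between X and Y
Mixed NE: P1 plays (A: 0.5, B: 0.5), P2 plays (X: 0.5, Y: 0.5)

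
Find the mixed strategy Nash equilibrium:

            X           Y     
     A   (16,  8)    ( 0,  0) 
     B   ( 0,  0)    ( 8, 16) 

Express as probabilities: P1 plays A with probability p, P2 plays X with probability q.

p = 0.6667, q = 0.3333

Work:
Find probabilities that make opponent indifferent:
P2 chooses q to make P1 indifferent between A and B
P1 chooses p to make P2 indifferent between X and Y
Mixed NE: P1 plays (A: 0.6667, B: 0.3333), P2 plays (X: 0.3333, Y: 0.6667)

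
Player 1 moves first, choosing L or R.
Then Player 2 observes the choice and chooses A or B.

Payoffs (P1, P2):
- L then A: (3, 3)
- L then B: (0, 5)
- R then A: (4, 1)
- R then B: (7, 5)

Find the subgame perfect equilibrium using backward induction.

P1 plays R, P2 plays B after L and B after R; Payoff (7, 5)

Work:
Backward induction:
After L: P2 chooses B → P1 gets 0
After R: P2 chooses B → P1 gets 7
P1 chooses R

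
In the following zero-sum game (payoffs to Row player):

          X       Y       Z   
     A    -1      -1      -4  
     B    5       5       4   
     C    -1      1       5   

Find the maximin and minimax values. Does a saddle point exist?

Maximin = 4, Minimax = 5, Saddle: False

Work:
Row minimums: [-4, 4, -1] → maximin = 4
Column maximums: [5, 5, 5] → minimax = 5
No saddle point (maximin ≠ minimax). Mixed strategy needed.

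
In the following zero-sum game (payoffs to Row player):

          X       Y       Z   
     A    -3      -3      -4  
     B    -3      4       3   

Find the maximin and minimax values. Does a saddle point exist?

Maximin = -3, Minimax = -3, Saddle: True

Work:
Row minimums: [-4, -3] → maximin = -3
Column maximums: [-3, 4, 3] → minimax = -3
Saddle point exists! Game value = -3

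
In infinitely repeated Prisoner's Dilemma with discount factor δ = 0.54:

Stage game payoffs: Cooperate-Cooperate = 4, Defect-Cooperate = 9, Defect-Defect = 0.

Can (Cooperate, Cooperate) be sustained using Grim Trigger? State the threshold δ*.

δ* = 0.5556; since δ = 0.54 < 0.5556, cooperation cannot be sustained

Work:
For Grim Trigger:
Cooperate forever: 4/(1-δ)
Defect then punished: 9 + 0·δ/(1-δ)
Need: 4/(1-δ) ≥ 9 + 0·δ/(1-δ)
Solving: δ ≥ (T-R)/(T-P) = (9-4)/(9-0) = 0.5556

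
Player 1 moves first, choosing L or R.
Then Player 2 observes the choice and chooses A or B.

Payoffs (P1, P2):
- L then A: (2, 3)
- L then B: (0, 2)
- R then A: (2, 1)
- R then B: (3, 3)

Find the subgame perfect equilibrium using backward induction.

P1 plays R, P2 plays A after L and B after R; Payoff (3, 3)

Work:
Backward induction:
After L: P2 chooses A → P1 gets 2
After R: P2 chooses B → P1 gets 3
P1 chooses R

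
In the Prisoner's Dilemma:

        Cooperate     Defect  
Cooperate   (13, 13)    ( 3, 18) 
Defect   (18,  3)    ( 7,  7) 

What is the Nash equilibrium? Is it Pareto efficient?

(Defect, Defect) is NE; not Pareto efficient

Work:
Defect dominates Cooperate for both players:
If P2 cooperates: Defect (18) > Cooperate (13)
If P2 defects: Defect (7) > Cooperate (3)
NE: (Defect, Defect) with payoff (7, 7)
But (Cooperate, Cooperate) = (13, 13) Pareto dominates (7, 7)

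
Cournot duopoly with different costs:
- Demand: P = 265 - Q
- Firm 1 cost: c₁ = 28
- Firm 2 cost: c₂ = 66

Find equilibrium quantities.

q₁* = 91.67, q₂* = 53.67

Work:
Reaction: q₁ = (265 - 28 - q₂)/2
Reaction: q₂ = (265 - 66 - q₁)/2
Solve simultaneously:
q₁* = (265 - 2×28 + 66)/3 = 91.67
q₂* = (265 - 2×66 + 28)/3 = 53.67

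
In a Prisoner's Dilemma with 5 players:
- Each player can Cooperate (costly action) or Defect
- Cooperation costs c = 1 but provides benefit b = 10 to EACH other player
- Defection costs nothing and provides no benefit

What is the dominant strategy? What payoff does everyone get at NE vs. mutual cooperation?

Dominant: Defect; NE payoff = 0; Coop payoff = 39

Work:
Defect dominates (saves cost c = 1, benefit to others is external)
NE: All defect → everyone gets 0
If all cooperate: each receives (4)×10 - 1 = 39
Social dilemma: 39 > 0 but NE gives 0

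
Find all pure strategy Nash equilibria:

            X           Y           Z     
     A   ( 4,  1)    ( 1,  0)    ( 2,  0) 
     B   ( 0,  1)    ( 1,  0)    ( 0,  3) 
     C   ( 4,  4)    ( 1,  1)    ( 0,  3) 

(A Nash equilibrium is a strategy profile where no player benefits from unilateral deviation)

Nash equilibrium: (A, X), (C, X)

Work:
Best responses:
  P1 vs X: payoffs [4, 0, 4] → best response A/C (payoff 4)
  P1 vs Y: payoffs [1, 1, 1] → best response A/B/C (payoff 1)
  P1 vs Z: payoffs [2, 0, 0] → best response A (payoff 2)
  P2 vs A: payoffs [1, 0, 0] → best response X (payoff 1)
  P2 vs B: payoffs [1, 0, 3] → best response Z (payoff 3)
  P2 vs C: payoffs [4, 1, 3] → best response X (payoff 4)
Mutual best responses: (A,X), (C,X) → Nash equilibria.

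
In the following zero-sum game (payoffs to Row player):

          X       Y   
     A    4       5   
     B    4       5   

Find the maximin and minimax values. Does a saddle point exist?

Maximin = 4, Minimax = 4, Saddle: True

Work:
Row minimums: [4, 4] → maximin = 4
Column maximums: [4, 5] → minimax = 4
Saddle point exists! Game value = 4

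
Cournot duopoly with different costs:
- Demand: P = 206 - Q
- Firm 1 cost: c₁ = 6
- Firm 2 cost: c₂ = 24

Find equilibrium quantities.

q₁* = 72.67, q₂* = 54.67

Work:
Reaction: q₁ = (206 - 6 - q₂)/2
Reaction: q₂ = (206 - 24 - q₁)/2
Solve simultaneously:
q₁* = (206 - 2×6 + 24)/3 = 72.67
q₂* = (206 - 2×24 + 6)/3 = 54.67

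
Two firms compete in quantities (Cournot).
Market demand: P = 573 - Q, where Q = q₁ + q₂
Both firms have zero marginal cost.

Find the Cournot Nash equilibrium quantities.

q₁* = q₂* = 191.0; P* = 191.0

Work:
Profit: π_i = P·q_i = (a - q_i - q_j)·q_i
FOC: ∂π_i/∂q_i = a - 2q_i - q_j = 0
Reaction function: q_i = (573 - q_j)/2
Symmetry: q* = 573/3 = 191.0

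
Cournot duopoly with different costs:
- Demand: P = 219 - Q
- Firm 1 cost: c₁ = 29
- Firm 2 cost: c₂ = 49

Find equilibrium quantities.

q₁* = 70.0, q₂* = 50.0

Work:
Reaction: q₁ = (219 - 29 - q₂)/2
Reaction: q₂ = (219 - 49 - q₁)/2
Solve simultaneously:
q₁* = (219 - 2×29 + 49)/3 = 70.0
q₂* = (219 - 2×49 + 29)/3 = 50.0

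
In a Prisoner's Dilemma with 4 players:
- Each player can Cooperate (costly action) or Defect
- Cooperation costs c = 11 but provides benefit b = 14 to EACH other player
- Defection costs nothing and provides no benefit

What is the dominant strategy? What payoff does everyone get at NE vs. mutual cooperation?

Dominant: Defect; NE payoff = 0; Coop payoff = 31

Work:
Defect dominates (saves cost c = 11, benefit to others is external)
NE: All defect → everyone gets 0
If all cooperate: each receives (3)×14 - 11 = 31
Social dilemma: 31 > 0 but NE gives 0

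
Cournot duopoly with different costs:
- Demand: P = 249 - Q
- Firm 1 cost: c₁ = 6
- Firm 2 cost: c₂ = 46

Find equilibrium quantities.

q₁* = 94.33, q₂* = 54.33

Work:
Reaction: q₁ = (249 - 6 - q₂)/2
Reaction: q₂ = (249 - 46 - q₁)/2
Solve simultaneously:
q₁* = (249 - 2×6 + 46)/3 = 94.33
q₂* = (249 - 2×46 + 6)/3 = 54.33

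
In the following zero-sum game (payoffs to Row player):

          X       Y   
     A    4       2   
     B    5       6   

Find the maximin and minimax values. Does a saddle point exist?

Maximin = 5, Minimax = 5, Saddle: True

Work:
Row minimums: [2, 5] → maximin = 5
Column maximums: [5, 6] → minimax = 5
Saddle point exists! Game value = 5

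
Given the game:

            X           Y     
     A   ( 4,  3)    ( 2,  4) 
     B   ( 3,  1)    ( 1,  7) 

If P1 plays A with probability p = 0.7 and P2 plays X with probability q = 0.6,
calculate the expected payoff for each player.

E[P1] = 2.9, E[P2] = 3.4

Work:
E[P1] = p·q·π₁(A,X) + p·(1-q)·π₁(A,Y) + (1-p)·q·π₁(B,X) + (1-p)·(1-q)·π₁(B,Y)
= 0.7·0.6·4 + 0.7·0.4·2 + 0.3·0.6·3 + 0.3·0.4·1
= 2.9

E[P2] = 3.4 (similar calculation)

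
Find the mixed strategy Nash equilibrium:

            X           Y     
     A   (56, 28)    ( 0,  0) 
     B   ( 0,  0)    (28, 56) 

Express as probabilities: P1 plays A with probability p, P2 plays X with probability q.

p = 0.6667, q = 0.3333

Work:
Find probabilities that make opponent indifferent:
P2 chooses q to make P1 indifferent between A and B
P1 chooses p to make P2 indifferent between X and Y
Mixed NE: P1 plays (A: 0.6667, B: 0.3333), P2 plays (X: 0.3333, Y: 0.6667)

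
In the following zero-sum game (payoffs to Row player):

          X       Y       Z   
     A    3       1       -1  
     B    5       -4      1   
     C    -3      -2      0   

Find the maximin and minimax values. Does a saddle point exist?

Maximin = -1, Minimax = 1, Saddle: False

Work:
Row minimums: [-1, -4, -3] → maximin = -1
Column maximums: [5, 1, 1] → minimax = 1
No saddle point (maximin ≠ minimax). Mixed strategy needed.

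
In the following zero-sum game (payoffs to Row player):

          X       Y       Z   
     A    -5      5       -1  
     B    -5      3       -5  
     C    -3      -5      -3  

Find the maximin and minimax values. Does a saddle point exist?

Maximin = -5, Minimax = -3, Saddle: False

Work:
Row minimums: [-5, -5, -5] → maximin = -5
Column maximums: [-3, 5, -1] → minimax = -3
No saddle point (maximin ≠ minimax). Mixed strategy needed.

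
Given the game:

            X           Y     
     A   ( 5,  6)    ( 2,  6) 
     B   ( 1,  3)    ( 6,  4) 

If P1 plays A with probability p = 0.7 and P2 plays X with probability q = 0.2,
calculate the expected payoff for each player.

E[P1] = 3.32, E[P2] = 5.34

Work:
E[P1] = p·q·π₁(A,X) + p·(1-q)·π₁(A,Y) + (1-p)·q·π₁(B,X) + (1-p)·(1-q)·π₁(B,Y)
= 0.7·0.2·5 + 0.7·0.8·2 + 0.3·0.2·1 + 0.3·0.8·6
= 3.32

E[P2] = 5.34 (similar calculation)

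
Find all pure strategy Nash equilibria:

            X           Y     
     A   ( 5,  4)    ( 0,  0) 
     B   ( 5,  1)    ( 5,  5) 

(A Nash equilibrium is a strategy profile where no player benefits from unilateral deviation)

Nash equilibrium: (A, X), (B, Y)

Work:
Best responses:
  P1 vs X: payoffs [5, 5] → best response A/B (payoff 5)
  P1 vs Y: payoffs [0, 5] → best response B (payoff 5)
  P2 vs A: payoffs [4, 0] → best response X (payoff 4)
  P2 vs B: payoffs [1, 5] → best response Y (payoff 5)
Mutual best responses: (A,X), (B,Y) → Nash equilibria.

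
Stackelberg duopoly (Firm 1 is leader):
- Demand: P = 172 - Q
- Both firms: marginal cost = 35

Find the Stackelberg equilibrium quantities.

q₁* (leader) = 68.5, q₂* (follower) = 34.25

Work:
Follower's reaction: q₂ = (a - c - q₁)/2
Leader substitutes: π₁ = q₁·(a - q₁ - (a-c-q₁)/2 - c)
FOC: q₁* = (172 - 35)/2 = 68.50
Then: q₂* = (172 - 35 - 68.5)/2 = 34.25
Leader has first-mover advantage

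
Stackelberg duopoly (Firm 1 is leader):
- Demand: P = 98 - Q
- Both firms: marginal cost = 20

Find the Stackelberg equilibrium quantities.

q₁* (leader) = 39.0, q₂* (follower) = 19.5

Work:
Follower's reaction: q₂ = (a - c - q₁)/2
Leader substitutes: π₁ = q₁·(a - q₁ - (a-c-q₁)/2 - c)
FOC: q₁* = (98 - 20)/2 = 39.00
Then: q₂* = (98 - 20 - 39.0)/2 = 19.50
Leader has first-mover advantage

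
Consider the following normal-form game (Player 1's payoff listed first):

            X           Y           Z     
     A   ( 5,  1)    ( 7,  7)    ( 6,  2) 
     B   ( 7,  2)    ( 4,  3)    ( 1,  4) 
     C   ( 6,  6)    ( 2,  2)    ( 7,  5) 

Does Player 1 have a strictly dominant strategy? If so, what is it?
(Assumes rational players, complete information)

No strictly dominant strategy exists for Player 1

Work:
A strategy strictly dominates another if it gives a strictly higher payoff against every opponent action. Compare each pair of P1's strategies column-by-column:
  A vs B: [5 vs 7, 7 vs 4, 6 vs 1] → A does not strictly dominate B (column X: 5 ≤ 7)
  A vs C: [5 vs 6, 7 vs 2, 6 vs 7] → A does not strictly dominate C (column X: 5 ≤ 6)
  B vs A: [7 vs 5, 4 vs 7, 1 vs 6] → B does not strictly dominate A (column Y: 4 ≤ 7)
  B vs C: [7 vs 6, 4 vs 2, 1 vs 7] → B does not strictly dominate C (column Z: 1 ≤ 7)
  C vs A: [6 vs 5, 2 vs 7, 7 vs 6] → C does not strictly dominate A (column Y: 2 ≤ 7)
  C vs B: [6 vs 7, 2 vs 4, 7 vs 1] → C does not strictly dominate B (column X: 6 ≤ 7)
No single strategy strictly dominates all others → no strictly dominant strategy.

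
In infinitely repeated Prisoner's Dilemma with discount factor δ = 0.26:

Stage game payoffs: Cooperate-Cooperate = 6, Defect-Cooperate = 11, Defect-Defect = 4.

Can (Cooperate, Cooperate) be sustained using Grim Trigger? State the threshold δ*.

δ* = 0.7143; since δ = 0.26 < 0.7143, cooperation cannot be sustained

Work:
For Grim Trigger:
Cooperate forever: 6/(1-δ)
Defect then punished: 11 + 4·δ/(1-δ)
Need: 6/(1-δ) ≥ 11 + 4·δ/(1-δ)
Solving: δ ≥ (T-R)/(T-P) = (11-6)/(11-4) = 0.7143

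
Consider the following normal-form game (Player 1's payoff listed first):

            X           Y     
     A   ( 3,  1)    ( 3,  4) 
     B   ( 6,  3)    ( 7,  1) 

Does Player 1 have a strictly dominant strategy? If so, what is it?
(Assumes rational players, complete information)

Yes, Player 1's strictly dominant strategy is B

Work:
A strategy strictly dominates another if it gives a strictly higher payoff against every opponent action. Compare each pair of P1's strategies column-by-column:
  A vs B: [3 vs 6, 3 vs 7] → A does not strictly dominate B (column X: 3 ≤ 6)
  B vs A: [6 vs 3, 7 vs 3] → B strictly dominates A
B strictly dominates every other strategy → strictly dominant.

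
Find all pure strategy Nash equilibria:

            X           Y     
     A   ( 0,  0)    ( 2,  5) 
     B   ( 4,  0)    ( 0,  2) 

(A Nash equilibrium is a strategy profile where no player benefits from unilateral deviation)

Nash equilibrium: (A, Y)

Work:
Best responses:
  P1 vs X: payoffs [0, 4] → best response B (payoff 4)
  P1 vs Y: payoffs [2, 0] → best response A (payoff 2)
  P2 vs A: payoffs [0, 5] → best response Y (payoff 5)
  P2 vs B: payoffs [0, 2] → best response Y (payoff 2)
Mutual best responses: (A,Y) → Nash equilibria.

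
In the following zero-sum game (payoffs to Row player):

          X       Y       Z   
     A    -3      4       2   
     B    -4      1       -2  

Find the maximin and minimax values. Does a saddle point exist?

Maximin = -3, Minimax = -3, Saddle: True

Work:
Row minimums: [-3, -4] → maximin = -3
Column maximums: [-3, 4, 2] → minimax = -3
Saddle point exists! Game value = -3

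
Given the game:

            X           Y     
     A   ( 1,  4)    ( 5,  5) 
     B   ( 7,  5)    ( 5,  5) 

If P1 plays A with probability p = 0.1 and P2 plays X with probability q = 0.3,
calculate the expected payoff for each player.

E[P1] = 5.42, E[P2] = 4.97

Work:
E[P1] = p·q·π₁(A,X) + p·(1-q)·π₁(A,Y) + (1-p)·q·π₁(B,X) + (1-p)·(1-q)·π₁(B,Y)
= 0.1·0.3·1 + 0.1·0.7·5 + 0.9·0.3·7 + 0.9·0.7·5
= 5.42

E[P2] = 4.97 (similar calculation)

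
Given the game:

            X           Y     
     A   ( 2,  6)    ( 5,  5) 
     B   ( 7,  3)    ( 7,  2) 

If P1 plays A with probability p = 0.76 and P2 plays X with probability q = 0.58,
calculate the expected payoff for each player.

E[P1] = 4.1576, E[P2] = 4.86

Work:
E[P1] = p·q·π₁(A,X) + p·(1-q)·π₁(A,Y) + (1-p)·q·π₁(B,X) + (1-p)·(1-q)·π₁(B,Y)
= 0.76·0.58·2 + 0.76·0.42·5 + 0.24·0.58·7 + 0.24·0.42·7
= 4.1576

E[P2] = 4.86 (similar calculation)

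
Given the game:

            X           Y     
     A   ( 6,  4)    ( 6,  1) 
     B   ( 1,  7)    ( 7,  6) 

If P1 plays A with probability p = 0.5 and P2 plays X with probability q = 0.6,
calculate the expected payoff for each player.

E[P1] = 4.7, E[P2] = 4.7

Work:
E[P1] = p·q·π₁(A,X) + p·(1-q)·π₁(A,Y) + (1-p)·q·π₁(B,X) + (1-p)·(1-q)·π₁(B,Y)
= 0.5·0.6·6 + 0.5·0.4·6 + 0.5·0.6·1 + 0.5·0.4·7
= 4.7

E[P2] = 4.7 (similar calculation)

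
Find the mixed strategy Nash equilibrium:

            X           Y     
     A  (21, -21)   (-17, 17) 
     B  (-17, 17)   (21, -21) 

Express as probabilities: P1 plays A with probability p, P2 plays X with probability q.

p = 0.5, q = 0.5

Work:
Find probabilities that make opponent indifferent:
P2 chooses q to make P1 indifferent between A and B
P1 chooses p to make P2 indifferent between X and Y
Mixed NE: P1 plays (A: 0.5, B: 0.5), P2 plays (X: 0.5, Y: 0.5)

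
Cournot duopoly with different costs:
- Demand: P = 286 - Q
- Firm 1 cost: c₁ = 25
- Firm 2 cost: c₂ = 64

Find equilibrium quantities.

q₁* = 100.0, q₂* = 61.0

Work:
Reaction: q₁ = (286 - 25 - q₂)/2
Reaction: q₂ = (286 - 64 - q₁)/2
Solve simultaneously:
q₁* = (286 - 2×25 + 64)/3 = 100.0
q₂* = (286 - 2×64 + 25)/3 = 61.0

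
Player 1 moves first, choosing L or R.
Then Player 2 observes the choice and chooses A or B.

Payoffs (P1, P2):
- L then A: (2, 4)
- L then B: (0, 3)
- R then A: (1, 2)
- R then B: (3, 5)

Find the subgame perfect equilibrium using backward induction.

P1 plays R, P2 plays A after L and B after R; Payoff (3, 5)

Work:
Backward induction:
After L: P2 chooses A → P1 gets 2
After R: P2 chooses B → P1 gets 3
P1 chooses R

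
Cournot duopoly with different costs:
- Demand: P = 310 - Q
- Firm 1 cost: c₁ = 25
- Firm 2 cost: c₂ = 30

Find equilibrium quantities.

q₁* = 96.67, q₂* = 91.67

Work:
Reaction: q₁ = (310 - 25 - q₂)/2
Reaction: q₂ = (310 - 30 - q₁)/2
Solve simultaneously:
q₁* = (310 - 2×25 + 30)/3 = 96.67
q₂* = (310 - 2×30 + 25)/3 = 91.67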